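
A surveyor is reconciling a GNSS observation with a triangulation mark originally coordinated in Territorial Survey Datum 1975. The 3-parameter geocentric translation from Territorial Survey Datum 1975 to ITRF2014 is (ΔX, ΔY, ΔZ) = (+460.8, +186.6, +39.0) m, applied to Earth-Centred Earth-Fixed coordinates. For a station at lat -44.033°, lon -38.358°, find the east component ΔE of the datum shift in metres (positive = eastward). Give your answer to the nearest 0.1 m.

At φ = -44.033°, λ = -38.358°: sin φ = -0.695073, cos φ = 0.718940, sin λ = -0.620573, cos λ = 0.784149.
ΔE = −sin λ·ΔX + cos λ·ΔY = −(-0.620573)·(460.8) + (0.784149)·(186.6) = 432.28 m.

ΔE = 432.3 m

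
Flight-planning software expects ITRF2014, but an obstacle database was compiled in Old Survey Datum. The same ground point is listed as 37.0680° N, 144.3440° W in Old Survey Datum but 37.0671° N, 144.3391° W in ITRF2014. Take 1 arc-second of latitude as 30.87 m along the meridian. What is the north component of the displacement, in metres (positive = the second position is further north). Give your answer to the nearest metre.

Δφ = 37.0671° − 37.0680° = -0.0009°; Δλ = -144.3391° − -144.3440° = +0.0049°.
1° of latitude = 3600 × 30.87 = 111132 m.
ΔN = Δφ × 111132 = -100.0 m; ΔE = Δλ × 111132 × cos(37.0680°) = +0.0049 × 111132 × 0.797921 = 434.5 m.

ΔN = -100 m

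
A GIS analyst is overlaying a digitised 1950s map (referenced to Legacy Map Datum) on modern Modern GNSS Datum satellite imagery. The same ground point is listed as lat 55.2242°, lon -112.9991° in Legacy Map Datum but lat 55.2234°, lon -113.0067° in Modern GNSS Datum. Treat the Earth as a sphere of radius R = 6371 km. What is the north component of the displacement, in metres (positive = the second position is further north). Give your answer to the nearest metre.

Δφ = 55.2234° − 55.2242° = -0.0008°; Δλ = -113.0067° − -112.9991° = -0.0076°.
1° along a meridian = πR/180 = 111195 m.
ΔN = Δφ × 111195 = -89.0 m; ΔE = Δλ × 111195 × cos(55.2242°) = -0.0076 × 111195 × 0.570367 = -482.0 m.

ΔN = -89 m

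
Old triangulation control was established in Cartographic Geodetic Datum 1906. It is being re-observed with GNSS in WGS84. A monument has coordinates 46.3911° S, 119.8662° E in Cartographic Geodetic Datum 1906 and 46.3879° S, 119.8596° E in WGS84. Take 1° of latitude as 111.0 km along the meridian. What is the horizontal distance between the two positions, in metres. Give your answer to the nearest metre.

618 m

Δφ = -46.3879° − -46.3911° = +0.0032°; Δλ = 119.8596° − 119.8662° = -0.0066°.
ΔN = Δφ × 111000 = 355.2 m; ΔE = Δλ × 111000 × cos(-46.3911°) = -0.0066 × 111000 × 0.689732 = -505.3 m.
Distance = √(ΔE² + ΔN²) = √((-505.3)² + 355.2²) = 617.7 m.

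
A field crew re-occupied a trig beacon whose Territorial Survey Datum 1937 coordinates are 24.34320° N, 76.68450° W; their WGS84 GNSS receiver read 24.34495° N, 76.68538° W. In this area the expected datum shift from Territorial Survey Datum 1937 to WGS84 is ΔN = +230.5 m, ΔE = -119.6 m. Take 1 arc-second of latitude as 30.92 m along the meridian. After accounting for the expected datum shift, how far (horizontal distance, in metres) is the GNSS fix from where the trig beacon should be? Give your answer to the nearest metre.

47 m

Observed coordinate differences: Δφ = +0.00175°, Δλ = -0.00088°.
Converting to metres (1° lat = 111312 m, cos φ = 0.911093): observed ΔN = 194.8 m, observed ΔE = -89.2 m.
Subtracting the expected shift leaves a residual of 194.8 − (230.5) = -35.7 m north and -89.2 − (-119.6) = 30.4 m east.
Residual distance = √((-35.7)² + 30.4²) = 46.9 m.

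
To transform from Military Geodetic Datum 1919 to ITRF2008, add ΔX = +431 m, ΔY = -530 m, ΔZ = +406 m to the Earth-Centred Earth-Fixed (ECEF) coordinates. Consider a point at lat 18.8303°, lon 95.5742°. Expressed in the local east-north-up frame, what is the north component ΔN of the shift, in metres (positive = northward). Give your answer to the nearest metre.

ΔN = 568 m

At φ = 18.8303°, λ = 95.5742°: sin φ = 0.322766, cos φ = 0.946479, sin λ = 0.995271, cos λ = -0.097135.
ΔN = −sin φ cos λ·ΔX − sin φ sin λ·ΔY + cos φ·ΔZ = −(0.322766)(-0.097135)(431) − (0.322766)(0.995271)(-530) + (0.946479)(406) = 568.04 m.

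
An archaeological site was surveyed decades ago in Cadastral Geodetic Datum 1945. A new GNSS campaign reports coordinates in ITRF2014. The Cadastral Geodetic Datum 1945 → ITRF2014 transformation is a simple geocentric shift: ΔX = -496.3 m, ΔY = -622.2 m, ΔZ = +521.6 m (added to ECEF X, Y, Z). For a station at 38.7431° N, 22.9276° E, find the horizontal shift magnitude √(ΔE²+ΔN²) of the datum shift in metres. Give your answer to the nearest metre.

926 m

At φ = 38.7431°, λ = 22.9276°: sin φ = 0.625830, cos φ = 0.779960, sin λ = 0.389568, cos λ = 0.920998.
ΔE = −sin λ·ΔX + cos λ·ΔY = −(0.389568)·(-496.3) + (0.920998)·(-622.2) = -379.70 m.
ΔN = −sin φ cos λ·ΔX − sin φ sin λ·ΔY + cos φ·ΔZ = −(0.625830)(0.920998)(-496.3) − (0.625830)(0.389568)(-622.2) + (0.779960)(521.6) = 844.58 m.
Horizontal magnitude = √(ΔE² + ΔN²) = √((-379.70)² + 844.58²) = 926.01 m.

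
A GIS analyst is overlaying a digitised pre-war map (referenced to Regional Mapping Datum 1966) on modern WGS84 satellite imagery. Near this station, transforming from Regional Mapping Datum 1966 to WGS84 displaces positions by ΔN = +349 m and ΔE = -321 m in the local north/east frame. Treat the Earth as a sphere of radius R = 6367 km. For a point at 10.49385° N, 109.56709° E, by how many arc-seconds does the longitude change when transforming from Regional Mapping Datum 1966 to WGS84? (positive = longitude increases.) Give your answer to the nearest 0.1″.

Δλ = -10.6″

At latitude 10.49385°, cos φ = 0.983274.
One radian of longitude at latitude φ spans R cos φ, so Δλ = ΔE / (R cos φ) = -321.0 / (6367000 × 0.983274) = -5.1274e-05 rad = -10.576″.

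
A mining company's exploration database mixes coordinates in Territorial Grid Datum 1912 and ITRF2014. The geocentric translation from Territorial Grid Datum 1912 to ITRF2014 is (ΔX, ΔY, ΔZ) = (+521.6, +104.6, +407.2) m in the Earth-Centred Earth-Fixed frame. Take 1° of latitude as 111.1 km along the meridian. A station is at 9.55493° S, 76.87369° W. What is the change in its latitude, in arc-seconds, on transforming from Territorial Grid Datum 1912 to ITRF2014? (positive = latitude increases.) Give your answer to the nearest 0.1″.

Δφ = 13.1″

sin φ = -0.165993, cos φ = 0.986127, sin λ = -0.973872, cos λ = 0.227099.
North component: ΔN = −sin φ cos λ·ΔX − sin φ sin λ·ΔY + cos φ·ΔZ = −(-0.165993)(0.227099)(521.6) − (-0.165993)(-0.973872)(104.6) + (0.986127)(407.2) = 404.30 m.
1° of latitude spans 111100 m, so Δφ = 404.30 / 111100 × 3600 = 13.101″.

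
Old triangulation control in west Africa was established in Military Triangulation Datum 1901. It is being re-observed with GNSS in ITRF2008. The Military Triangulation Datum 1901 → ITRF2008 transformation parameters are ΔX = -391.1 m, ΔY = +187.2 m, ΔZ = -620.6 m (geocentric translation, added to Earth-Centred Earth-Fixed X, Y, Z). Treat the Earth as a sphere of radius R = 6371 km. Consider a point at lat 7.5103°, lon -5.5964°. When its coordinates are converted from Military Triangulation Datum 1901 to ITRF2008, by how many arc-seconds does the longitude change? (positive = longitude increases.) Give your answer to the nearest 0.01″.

Δλ = 4.84″

sin φ = 0.130704, cos φ = 0.991421, sin λ = -0.097520, cos λ = 0.995234.
East component: ΔE = −sin λ·ΔX + cos λ·ΔY = −(-0.097520)(-391.1) + (0.995234)(187.2) = 148.17 m.
1° of latitude spans πR/180 = 111195 m; at latitude φ, 1° of longitude spans that × cos φ = 110241.0 m, so Δλ = 148.17 / 110241.0 × 3600 = 4.839″.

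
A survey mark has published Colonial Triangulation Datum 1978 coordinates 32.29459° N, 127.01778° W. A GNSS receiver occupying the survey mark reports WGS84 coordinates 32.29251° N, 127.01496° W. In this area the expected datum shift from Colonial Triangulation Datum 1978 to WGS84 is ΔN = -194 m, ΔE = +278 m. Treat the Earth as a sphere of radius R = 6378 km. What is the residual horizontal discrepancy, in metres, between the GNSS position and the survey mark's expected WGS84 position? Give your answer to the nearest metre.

Observed coordinate differences: Δφ = -0.00208°, Δλ = +0.00282°.
Converting to metres (1° lat = 111317 m, cos φ = 0.845312): observed ΔN = -231.5 m, observed ΔE = 265.4 m.
Subtracting the expected shift leaves a residual of -231.5 − (-194) = -37.5 m north and 265.4 − (278) = -12.6 m east.
Residual distance = √((-37.5)² + (-12.6)²) = 39.6 m.

40 m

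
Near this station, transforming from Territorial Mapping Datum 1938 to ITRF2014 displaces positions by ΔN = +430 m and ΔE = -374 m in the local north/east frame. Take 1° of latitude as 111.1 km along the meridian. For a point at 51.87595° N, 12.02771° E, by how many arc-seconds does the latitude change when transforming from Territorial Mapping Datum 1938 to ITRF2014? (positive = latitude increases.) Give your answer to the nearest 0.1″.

1° of latitude = 111.1 km, so Δφ = 430.0 / 111100 = 0.0038704° = 13.933″.

Δφ = 13.9″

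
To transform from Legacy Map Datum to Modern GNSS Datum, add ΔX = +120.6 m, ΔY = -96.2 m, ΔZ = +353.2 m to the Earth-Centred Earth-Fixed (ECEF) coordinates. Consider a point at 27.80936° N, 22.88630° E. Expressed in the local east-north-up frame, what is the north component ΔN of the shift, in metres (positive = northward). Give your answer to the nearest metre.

At φ = 27.80936°, λ = 22.88630°: sin φ = 0.466531, cos φ = 0.884505, sin λ = 0.388904, cos λ = 0.921278.
ΔN = −sin φ cos λ·ΔX − sin φ sin λ·ΔY + cos φ·ΔZ = −(0.466531)(0.921278)(120.6) − (0.466531)(0.388904)(-96.2) + (0.884505)(353.2) = 278.03 m.

ΔN = 278 m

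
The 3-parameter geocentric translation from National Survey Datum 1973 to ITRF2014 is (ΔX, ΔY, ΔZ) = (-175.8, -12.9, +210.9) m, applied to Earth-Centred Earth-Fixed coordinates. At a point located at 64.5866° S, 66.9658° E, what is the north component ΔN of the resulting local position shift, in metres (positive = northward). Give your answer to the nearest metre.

ΔN = 18 m

The local north axis is (−sin φ cos λ, −sin φ sin λ, cos φ), giving ΔN = -62.131 − 10.723 + 90.507 = 17.65 m.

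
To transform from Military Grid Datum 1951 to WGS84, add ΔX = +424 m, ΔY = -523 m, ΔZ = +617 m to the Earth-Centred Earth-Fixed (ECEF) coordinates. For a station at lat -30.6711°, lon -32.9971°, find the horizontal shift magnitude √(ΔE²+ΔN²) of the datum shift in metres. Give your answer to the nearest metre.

882 m

At φ = -30.6711°, λ = -32.9971°: sin φ = -0.510109, cos φ = 0.860110, sin λ = -0.544597, cos λ = 0.838698.
ΔE = −sin λ·ΔX + cos λ·ΔY = −(-0.544597)·(424) + (0.838698)·(-523) = -207.73 m.
ΔN = −sin φ cos λ·ΔX − sin φ sin λ·ΔY + cos φ·ΔZ = −(-0.510109)(0.838698)(424) − (-0.510109)(-0.544597)(-523) + (0.860110)(617) = 857.38 m.
Horizontal magnitude = √(ΔE² + ΔN²) = √((-207.73)² + 857.38²) = 882.18 m.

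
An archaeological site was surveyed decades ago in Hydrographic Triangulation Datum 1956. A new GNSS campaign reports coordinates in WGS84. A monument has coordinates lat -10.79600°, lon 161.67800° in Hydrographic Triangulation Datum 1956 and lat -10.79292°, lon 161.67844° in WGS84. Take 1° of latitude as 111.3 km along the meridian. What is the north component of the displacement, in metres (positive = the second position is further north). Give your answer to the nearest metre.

ΔN = 343 m

Δφ = -10.79292° − -10.79600° = +0.00308°; Δλ = 161.67844° − 161.67800° = +0.00044°.
ΔN = Δφ × 111300 = 342.8 m; ΔE = Δλ × 111300 × cos(-10.79600°) = +0.00044 × 111300 × 0.982300 = 48.1 m.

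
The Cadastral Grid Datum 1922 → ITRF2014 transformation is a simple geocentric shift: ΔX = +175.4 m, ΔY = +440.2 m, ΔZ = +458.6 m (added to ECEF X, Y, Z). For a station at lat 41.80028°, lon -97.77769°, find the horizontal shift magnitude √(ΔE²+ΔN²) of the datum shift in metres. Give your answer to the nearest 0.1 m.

At φ = 41.80028°, λ = -97.77769°: sin φ = 0.666536, cos φ = 0.745473, sin λ = -0.990801, cos λ = -0.135330.
ΔE = −sin λ·ΔX + cos λ·ΔY = −(-0.990801)·(175.4) + (-0.135330)·(440.2) = 114.21 m.
ΔN = −sin φ cos λ·ΔX − sin φ sin λ·ΔY + cos φ·ΔZ = −(0.666536)(-0.135330)(175.4) − (0.666536)(-0.990801)(440.2) + (0.745473)(458.6) = 648.41 m.
Horizontal magnitude = √(ΔE² + ΔN²) = √(114.21² + 648.41²) = 658.39 m.

658.4 m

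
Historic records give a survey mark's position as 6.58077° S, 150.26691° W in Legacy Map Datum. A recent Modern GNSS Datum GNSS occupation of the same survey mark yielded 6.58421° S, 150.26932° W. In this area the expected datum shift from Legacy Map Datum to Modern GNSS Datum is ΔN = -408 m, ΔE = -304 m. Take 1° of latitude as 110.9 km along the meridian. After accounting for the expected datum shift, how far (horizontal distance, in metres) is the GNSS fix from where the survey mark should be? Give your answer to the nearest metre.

47 m

Observed coordinate differences: Δφ = -0.00344°, Δλ = -0.00241°.
Converting to metres (1° lat = 110900 m, cos φ = 0.993411): observed ΔN = -381.5 m, observed ΔE = -265.5 m.
Subtracting the expected shift leaves a residual of -381.5 − (-408) = 26.5 m north and -265.5 − (-304) = 38.5 m east.
Residual distance = √(26.5² + 38.5²) = 46.7 m.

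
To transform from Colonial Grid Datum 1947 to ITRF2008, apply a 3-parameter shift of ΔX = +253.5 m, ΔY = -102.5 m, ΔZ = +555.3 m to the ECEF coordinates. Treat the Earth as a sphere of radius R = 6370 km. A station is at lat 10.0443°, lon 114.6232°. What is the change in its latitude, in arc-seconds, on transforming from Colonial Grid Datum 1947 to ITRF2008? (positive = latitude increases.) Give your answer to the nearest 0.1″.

sin φ = 0.174410, cos φ = 0.984673, sin λ = 0.909067, cos λ = -0.416649.
North component: ΔN = −sin φ cos λ·ΔX − sin φ sin λ·ΔY + cos φ·ΔZ = −(0.174410)(-0.416649)(253.5) − (0.174410)(0.909067)(-102.5) + (0.984673)(555.3) = 581.46 m.
1° of latitude spans πR/180 = 111177 m, so Δφ = 581.46 / 111177 × 3600 = 18.828″.

Δφ = 18.8″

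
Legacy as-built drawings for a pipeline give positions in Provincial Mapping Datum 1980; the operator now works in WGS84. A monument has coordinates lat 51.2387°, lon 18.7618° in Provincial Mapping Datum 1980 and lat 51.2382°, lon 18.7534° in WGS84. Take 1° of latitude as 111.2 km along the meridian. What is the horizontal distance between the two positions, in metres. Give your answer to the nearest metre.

Δφ = 51.2382° − 51.2387° = -0.0005°; Δλ = 18.7534° − 18.7618° = -0.0084°.
ΔN = Δφ × 111200 = -55.6 m; ΔE = Δλ × 111200 × cos(51.2387°) = -0.0084 × 111200 × 0.626077 = -584.8 m.
Distance = √(ΔE² + ΔN²) = √((-584.8)² + (-55.6)²) = 587.4 m.

587 m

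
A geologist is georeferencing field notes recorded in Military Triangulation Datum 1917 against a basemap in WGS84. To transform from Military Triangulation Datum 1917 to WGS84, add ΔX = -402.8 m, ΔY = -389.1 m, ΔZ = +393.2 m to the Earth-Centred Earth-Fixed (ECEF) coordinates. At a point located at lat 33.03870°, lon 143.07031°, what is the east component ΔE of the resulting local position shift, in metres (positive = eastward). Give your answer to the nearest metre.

ΔE = 553 m

At φ = 33.03870°, λ = 143.07031°: sin φ = 0.545205, cos φ = 0.838303, sin λ = 0.600835, cos λ = -0.799373.
ΔE = −sin λ·ΔX + cos λ·ΔY = −(0.600835)·(-402.8) + (-0.799373)·(-389.1) = 553.05 m.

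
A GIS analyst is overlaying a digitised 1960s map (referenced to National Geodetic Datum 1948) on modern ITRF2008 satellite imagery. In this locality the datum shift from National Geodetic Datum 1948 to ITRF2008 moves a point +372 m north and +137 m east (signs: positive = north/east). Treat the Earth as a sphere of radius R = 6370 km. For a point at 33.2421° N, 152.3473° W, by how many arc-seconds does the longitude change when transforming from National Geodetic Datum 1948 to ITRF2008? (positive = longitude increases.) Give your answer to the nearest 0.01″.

Δλ = 5.30″

At latitude 33.2421°, cos φ = 0.836362.
One radian of longitude at latitude φ spans R cos φ, so Δλ = ΔE / (R cos φ) = 137.0 / (6370000 × 0.836362) = 2.5715e-05 rad = 5.304″.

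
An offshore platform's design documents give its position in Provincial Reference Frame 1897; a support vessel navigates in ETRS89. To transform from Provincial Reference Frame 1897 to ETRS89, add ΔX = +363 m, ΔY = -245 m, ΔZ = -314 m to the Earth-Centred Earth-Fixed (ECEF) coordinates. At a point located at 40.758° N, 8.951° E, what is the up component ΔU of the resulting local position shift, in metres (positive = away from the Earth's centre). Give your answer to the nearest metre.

ΔU = 38 m

At φ = 40.758°, λ = 8.951°: sin φ = 0.652866, cos φ = 0.757474, sin λ = 0.155590, cos λ = 0.987822.
ΔU = cos φ cos λ·ΔX + cos φ sin λ·ΔY + sin φ·ΔZ = (0.757474)(0.987822)(363) + (0.757474)(0.155590)(-245) + (0.652866)(-314) = 37.74 m.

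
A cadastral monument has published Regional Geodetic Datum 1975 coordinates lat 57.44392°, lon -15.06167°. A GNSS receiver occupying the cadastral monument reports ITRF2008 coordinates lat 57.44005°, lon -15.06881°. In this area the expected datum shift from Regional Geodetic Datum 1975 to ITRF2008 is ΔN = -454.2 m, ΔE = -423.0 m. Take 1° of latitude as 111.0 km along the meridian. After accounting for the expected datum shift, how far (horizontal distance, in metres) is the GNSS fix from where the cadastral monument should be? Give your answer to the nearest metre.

Observed coordinate differences: Δφ = -0.00387°, Δλ = -0.00714°.
Converting to metres (1° lat = 111000 m, cos φ = 0.538125): observed ΔN = -429.6 m, observed ΔE = -426.5 m.
Subtracting the expected shift leaves a residual of -429.6 − (-454.2) = 24.6 m north and -426.5 − (-423.0) = -3.5 m east.
Residual distance = √(24.6² + (-3.5)²) = 24.9 m.

25 m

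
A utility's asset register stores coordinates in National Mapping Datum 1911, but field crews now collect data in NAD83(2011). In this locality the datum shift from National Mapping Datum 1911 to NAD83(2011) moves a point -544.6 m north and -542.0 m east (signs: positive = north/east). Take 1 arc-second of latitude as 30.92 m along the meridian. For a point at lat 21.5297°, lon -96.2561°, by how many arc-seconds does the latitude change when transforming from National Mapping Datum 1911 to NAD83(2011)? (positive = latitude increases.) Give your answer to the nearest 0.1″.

1″ of latitude = 30.92 m, so Δφ = -544.6 / 30.92 = -17.613″.

Δφ = -17.6″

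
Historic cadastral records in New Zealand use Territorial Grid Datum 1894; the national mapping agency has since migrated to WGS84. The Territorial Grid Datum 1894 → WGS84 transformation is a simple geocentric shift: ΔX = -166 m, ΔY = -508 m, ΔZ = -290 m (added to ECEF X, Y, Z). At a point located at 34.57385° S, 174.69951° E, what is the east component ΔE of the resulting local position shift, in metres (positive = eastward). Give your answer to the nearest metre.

At φ = -34.57385°, λ = 174.69951°: sin φ = -0.567468, cos φ = 0.823395, sin λ = 0.092379, cos λ = -0.995724.
ΔE = −sin λ·ΔX + cos λ·ΔY = −(0.092379)·(-166) + (-0.995724)·(-508) = 521.16 m.

ΔE = 521 m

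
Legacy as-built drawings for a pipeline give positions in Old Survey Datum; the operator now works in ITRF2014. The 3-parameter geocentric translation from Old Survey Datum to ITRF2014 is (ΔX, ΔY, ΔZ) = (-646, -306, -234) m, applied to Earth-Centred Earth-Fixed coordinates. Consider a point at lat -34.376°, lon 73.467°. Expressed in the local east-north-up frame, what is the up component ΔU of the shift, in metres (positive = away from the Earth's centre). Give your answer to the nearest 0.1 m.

At φ = -34.376°, λ = 73.467°: sin φ = -0.564621, cos φ = 0.825350, sin λ = 0.958656, cos λ = 0.284568.
ΔU = cos φ cos λ·ΔX + cos φ sin λ·ΔY + sin φ·ΔZ = (0.825350)(0.284568)(-646) + (0.825350)(0.958656)(-306) + (-0.564621)(-234) = -261.72 m.

ΔU = -261.7 m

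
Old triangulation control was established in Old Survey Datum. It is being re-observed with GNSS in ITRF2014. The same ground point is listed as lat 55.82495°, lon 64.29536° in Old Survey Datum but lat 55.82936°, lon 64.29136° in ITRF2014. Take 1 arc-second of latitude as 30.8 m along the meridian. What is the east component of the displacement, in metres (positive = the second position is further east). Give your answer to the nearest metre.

ΔE = -249 m

Δφ = 55.82936° − 55.82495° = +0.00441°; Δλ = 64.29136° − 64.29536° = -0.00400°.
1° of latitude = 3600 × 30.80 = 110880 m.
ΔN = Δφ × 110880 = 489.0 m; ΔE = Δλ × 110880 × cos(55.82495°) = -0.00400 × 110880 × 0.561723 = -249.1 m.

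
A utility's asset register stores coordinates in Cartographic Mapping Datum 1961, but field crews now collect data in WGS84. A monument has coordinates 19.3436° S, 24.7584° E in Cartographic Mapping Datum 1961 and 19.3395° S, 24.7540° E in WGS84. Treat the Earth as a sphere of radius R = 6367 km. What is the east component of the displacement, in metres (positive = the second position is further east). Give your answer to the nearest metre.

Δφ = -19.3395° − -19.3436° = +0.0041°; Δλ = 24.7540° − 24.7584° = -0.0044°.
1° along a meridian = πR/180 = 111125 m.
ΔN = Δφ × 111125 = 455.6 m; ΔE = Δλ × 111125 × cos(-19.3436°) = -0.0044 × 111125 × 0.943549 = -461.3 m.

ΔE = -461 m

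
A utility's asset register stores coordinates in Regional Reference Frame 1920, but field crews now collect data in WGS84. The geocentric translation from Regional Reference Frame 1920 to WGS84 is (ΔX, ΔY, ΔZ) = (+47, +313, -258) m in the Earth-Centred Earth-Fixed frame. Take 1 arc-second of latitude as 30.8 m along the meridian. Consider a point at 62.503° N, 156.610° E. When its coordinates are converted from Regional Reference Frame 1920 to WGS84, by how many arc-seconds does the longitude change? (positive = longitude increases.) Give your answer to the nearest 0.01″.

Δλ = -21.51″

sin φ = 0.887035, cos φ = 0.461702, sin λ = 0.396988, cos λ = -0.917824.
East component: ΔE = −sin λ·ΔX + cos λ·ΔY = −(0.396988)(47) + (-0.917824)(313) = -305.94 m.
1° of latitude spans 3600 × 30.80 = 110880 m; at latitude φ, 1° of longitude spans that × cos φ = 51193.5 m, so Δλ = -305.94 / 51193.5 × 3600 = -21.514″.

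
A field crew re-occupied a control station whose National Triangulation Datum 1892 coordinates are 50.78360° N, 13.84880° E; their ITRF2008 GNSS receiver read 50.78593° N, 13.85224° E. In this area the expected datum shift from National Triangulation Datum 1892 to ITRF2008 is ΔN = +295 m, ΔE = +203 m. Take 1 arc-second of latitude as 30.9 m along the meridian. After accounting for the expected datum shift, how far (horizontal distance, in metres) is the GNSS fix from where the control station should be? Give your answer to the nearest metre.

53 m

Observed coordinate differences: Δφ = +0.00233°, Δλ = +0.00344°.
Converting to metres (1° lat = 111240 m, cos φ = 0.632251): observed ΔN = 259.2 m, observed ΔE = 241.9 m.
Subtracting the expected shift leaves a residual of 259.2 − (295) = -35.8 m north and 241.9 − (203) = 38.9 m east.
Residual distance = √((-35.8)² + 38.9²) = 52.9 m.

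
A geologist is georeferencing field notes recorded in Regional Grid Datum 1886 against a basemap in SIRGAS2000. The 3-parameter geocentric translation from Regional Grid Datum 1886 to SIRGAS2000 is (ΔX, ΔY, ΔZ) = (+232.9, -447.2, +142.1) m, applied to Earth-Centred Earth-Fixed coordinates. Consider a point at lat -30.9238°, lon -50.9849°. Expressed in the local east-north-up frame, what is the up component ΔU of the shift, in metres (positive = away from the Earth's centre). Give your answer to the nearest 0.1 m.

The local up (radial) axis is (cos φ cos λ, cos φ sin λ, sin φ), giving ΔU = 125.775 + 298.074 − 73.025 = 350.82 m.

ΔU = 350.8 m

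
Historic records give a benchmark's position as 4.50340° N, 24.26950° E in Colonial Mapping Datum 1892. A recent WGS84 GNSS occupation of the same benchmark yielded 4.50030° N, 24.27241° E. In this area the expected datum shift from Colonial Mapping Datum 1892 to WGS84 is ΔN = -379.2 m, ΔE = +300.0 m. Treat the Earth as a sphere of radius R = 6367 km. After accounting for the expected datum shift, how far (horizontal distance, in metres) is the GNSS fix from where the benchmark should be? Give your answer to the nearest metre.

Observed coordinate differences: Δφ = -0.00310°, Δλ = +0.00291°.
Converting to metres (1° lat = 111125 m, cos φ = 0.996913): observed ΔN = -344.5 m, observed ΔE = 322.4 m.
Subtracting the expected shift leaves a residual of -344.5 − (-379.2) = 34.7 m north and 322.4 − (300.0) = 22.4 m east.
Residual distance = √(34.7² + 22.4²) = 41.3 m.

41 m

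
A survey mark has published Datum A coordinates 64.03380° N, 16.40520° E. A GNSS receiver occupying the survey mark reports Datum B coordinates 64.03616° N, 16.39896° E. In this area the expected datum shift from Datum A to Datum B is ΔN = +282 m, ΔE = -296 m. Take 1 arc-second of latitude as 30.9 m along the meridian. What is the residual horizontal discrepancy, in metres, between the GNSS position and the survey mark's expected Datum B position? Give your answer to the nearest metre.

21 m

Observed coordinate differences: Δφ = +0.00236°, Δλ = -0.00624°.
Converting to metres (1° lat = 111240 m, cos φ = 0.437841): observed ΔN = 262.5 m, observed ΔE = -303.9 m.
Subtracting the expected shift leaves a residual of 262.5 − (282) = -19.5 m north and -303.9 − (-296) = -7.9 m east.
Residual distance = √((-19.5)² + (-7.9)²) = 21.0 m.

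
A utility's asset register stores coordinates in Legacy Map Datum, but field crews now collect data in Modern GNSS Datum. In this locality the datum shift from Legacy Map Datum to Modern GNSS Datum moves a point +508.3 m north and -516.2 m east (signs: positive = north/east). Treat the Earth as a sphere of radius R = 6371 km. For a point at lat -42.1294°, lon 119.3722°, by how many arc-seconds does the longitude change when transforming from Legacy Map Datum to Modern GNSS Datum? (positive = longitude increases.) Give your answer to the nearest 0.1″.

At latitude -42.1294°, cos φ = 0.741632.
One radian of longitude at latitude φ spans R cos φ, so Δλ = ΔE / (R cos φ) = -516.2 / (6371000 × 0.741632) = -1.0925e-04 rad = -22.534″.

Δλ = -22.5″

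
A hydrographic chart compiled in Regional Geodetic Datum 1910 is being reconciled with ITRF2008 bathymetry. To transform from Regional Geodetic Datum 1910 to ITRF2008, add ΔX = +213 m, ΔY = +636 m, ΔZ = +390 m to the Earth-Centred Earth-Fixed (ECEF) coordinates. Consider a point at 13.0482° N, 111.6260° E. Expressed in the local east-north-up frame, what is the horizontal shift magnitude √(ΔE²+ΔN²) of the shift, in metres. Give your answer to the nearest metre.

The local east axis at (φ, λ) is (−sin λ, cos λ, 0), so ΔE = −sin(111.6260°)·213 + cos(111.6260°)·636 = -432.40 m.
The local north axis is (−sin φ cos λ, −sin φ sin λ, cos φ), giving ΔN = 17.723 − 133.483 + 379.930 = 264.17 m.
Horizontal magnitude = √(ΔE² + ΔN²) = √((-432.40)² + 264.17²) = 506.71 m.

507 m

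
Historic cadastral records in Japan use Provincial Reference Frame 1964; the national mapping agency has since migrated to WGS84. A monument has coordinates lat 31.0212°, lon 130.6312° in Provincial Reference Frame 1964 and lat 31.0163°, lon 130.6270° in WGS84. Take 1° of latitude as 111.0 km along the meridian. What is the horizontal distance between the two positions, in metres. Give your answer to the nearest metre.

675 m

Δφ = 31.0163° − 31.0212° = -0.0049°; Δλ = 130.6270° − 130.6312° = -0.0042°.
ΔN = Δφ × 111000 = -543.9 m; ΔE = Δλ × 111000 × cos(31.0212°) = -0.0042 × 111000 × 0.856977 = -399.5 m.
Distance = √(ΔE² + ΔN²) = √((-399.5)² + (-543.9)²) = 674.9 m.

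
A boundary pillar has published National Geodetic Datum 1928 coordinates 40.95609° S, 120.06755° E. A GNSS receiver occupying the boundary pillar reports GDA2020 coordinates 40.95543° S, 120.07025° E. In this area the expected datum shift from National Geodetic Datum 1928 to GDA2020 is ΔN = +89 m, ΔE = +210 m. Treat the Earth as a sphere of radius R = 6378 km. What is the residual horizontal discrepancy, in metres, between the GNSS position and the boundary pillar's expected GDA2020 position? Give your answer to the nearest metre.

23 m

Observed coordinate differences: Δφ = +0.00066°, Δλ = +0.00270°.
Converting to metres (1° lat = 111317 m, cos φ = 0.755212): observed ΔN = 73.5 m, observed ΔE = 227.0 m.
Subtracting the expected shift leaves a residual of 73.5 − (89) = -15.5 m north and 227.0 − (210) = 17.0 m east.
Residual distance = √((-15.5)² + 17.0²) = 23.0 m.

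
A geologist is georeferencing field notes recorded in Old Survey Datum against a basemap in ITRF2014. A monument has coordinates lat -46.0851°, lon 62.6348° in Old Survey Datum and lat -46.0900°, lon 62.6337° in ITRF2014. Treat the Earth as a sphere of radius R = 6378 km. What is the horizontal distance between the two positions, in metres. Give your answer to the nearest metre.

552 m

Δφ = -46.0900° − -46.0851° = -0.0049°; Δλ = 62.6337° − 62.6348° = -0.0011°.
1° along a meridian = πR/180 = 111317 m.
ΔN = Δφ × 111317 = -545.5 m; ΔE = Δλ × 111317 × cos(-46.0851°) = -0.0011 × 111317 × 0.693589 = -84.9 m.
Distance = √(ΔE² + ΔN²) = √((-84.9)² + (-545.5)²) = 552.0 m.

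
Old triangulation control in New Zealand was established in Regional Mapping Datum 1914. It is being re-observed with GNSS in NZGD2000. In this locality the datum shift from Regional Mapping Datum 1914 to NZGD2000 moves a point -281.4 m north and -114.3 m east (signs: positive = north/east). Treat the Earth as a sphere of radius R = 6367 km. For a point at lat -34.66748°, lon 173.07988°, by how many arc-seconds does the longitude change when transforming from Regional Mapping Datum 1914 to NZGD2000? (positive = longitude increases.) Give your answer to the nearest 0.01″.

At latitude -34.66748°, cos φ = 0.822467.
One radian of longitude at latitude φ spans R cos φ, so Δλ = ΔE / (R cos φ) = -114.3 / (6367000 × 0.822467) = -2.1827e-05 rad = -4.502″.

Δλ = -4.50″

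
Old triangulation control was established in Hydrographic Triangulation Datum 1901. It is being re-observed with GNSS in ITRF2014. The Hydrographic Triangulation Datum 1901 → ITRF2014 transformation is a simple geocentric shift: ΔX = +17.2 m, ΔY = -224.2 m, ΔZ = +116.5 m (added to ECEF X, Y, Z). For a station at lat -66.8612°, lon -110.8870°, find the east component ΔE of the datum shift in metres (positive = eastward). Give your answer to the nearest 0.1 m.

The local east axis at (φ, λ) is (−sin λ, cos λ, 0), so ΔE = −sin(-110.8870°)·17.2 + cos(-110.8870°)·(-224.2) = 96.00 m.

ΔE = 96.0 m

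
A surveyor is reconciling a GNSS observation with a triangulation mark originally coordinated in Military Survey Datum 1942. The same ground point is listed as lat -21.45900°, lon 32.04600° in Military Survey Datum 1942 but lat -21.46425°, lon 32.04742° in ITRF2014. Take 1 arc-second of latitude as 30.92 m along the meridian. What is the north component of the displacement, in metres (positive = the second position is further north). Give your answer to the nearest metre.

ΔN = -584 m

Δφ = -21.46425° − -21.45900° = -0.00525°; Δλ = 32.04742° − 32.04600° = +0.00142°.
1° of latitude = 3600 × 30.92 = 111312 m.
ΔN = Δφ × 111312 = -584.4 m; ΔE = Δλ × 111312 × cos(-21.45900°) = +0.00142 × 111312 × 0.930680 = 147.1 m.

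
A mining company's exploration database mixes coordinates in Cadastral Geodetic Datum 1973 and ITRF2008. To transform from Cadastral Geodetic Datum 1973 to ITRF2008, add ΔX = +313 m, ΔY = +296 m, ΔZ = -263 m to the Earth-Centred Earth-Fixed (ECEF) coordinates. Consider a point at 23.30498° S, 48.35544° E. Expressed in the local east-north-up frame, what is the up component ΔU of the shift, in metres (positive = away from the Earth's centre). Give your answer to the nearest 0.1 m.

At φ = -23.30498°, λ = 48.35544°: sin φ = -0.395625, cos φ = 0.918412, sin λ = 0.747282, cos λ = 0.664508.
ΔU = cos φ cos λ·ΔX + cos φ sin λ·ΔY + sin φ·ΔZ = (0.918412)(0.664508)(313) + (0.918412)(0.747282)(296) + (-0.395625)(-263) = 498.22 m.

ΔU = 498.2 m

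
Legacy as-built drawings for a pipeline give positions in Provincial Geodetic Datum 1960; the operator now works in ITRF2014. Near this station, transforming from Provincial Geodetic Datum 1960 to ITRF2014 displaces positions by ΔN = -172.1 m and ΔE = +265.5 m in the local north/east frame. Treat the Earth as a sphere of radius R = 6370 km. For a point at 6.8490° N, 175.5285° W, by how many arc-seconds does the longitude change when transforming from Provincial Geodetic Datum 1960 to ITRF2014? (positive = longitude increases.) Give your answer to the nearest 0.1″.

Δλ = 8.7″

At latitude 6.8490°, cos φ = 0.992864.
One radian of longitude at latitude φ spans R cos φ, so Δλ = ΔE / (R cos φ) = 265.5 / (6370000 × 0.992864) = 4.1979e-05 rad = 8.659″.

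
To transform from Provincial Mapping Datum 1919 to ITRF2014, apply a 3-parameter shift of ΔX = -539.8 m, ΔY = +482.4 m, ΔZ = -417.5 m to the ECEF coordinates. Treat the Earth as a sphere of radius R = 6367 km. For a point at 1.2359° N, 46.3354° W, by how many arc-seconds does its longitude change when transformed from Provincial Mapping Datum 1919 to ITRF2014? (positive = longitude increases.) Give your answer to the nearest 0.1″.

Δλ = -1.9″

sin φ = 0.021569, cos φ = 0.999767, sin λ = -0.723394, cos λ = 0.690436.
East component: ΔE = −sin λ·ΔX + cos λ·ΔY = −(-0.723394)(-539.8) + (0.690436)(482.4) = -57.42 m.
1° of latitude spans πR/180 = 111125 m; at latitude φ, 1° of longitude spans that × cos φ = 111099.3 m, so Δλ = -57.42 / 111099.3 × 3600 = -1.861″.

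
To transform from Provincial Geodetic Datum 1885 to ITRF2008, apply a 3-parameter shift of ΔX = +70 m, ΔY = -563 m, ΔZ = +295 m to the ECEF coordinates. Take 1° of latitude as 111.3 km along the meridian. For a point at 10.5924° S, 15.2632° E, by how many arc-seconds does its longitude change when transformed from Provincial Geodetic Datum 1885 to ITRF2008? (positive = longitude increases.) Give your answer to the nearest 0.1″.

sin φ = -0.183821, cos φ = 0.982960, sin λ = 0.263253, cos λ = 0.964727.
East component: ΔE = −sin λ·ΔX + cos λ·ΔY = −(0.263253)(70) + (0.964727)(-563) = -561.57 m.
1° of latitude spans 111300 m; at latitude φ, 1° of longitude spans that × cos φ = 109403.4 m, so Δλ = -561.57 / 109403.4 × 3600 = -18.479″.

Δλ = -18.5″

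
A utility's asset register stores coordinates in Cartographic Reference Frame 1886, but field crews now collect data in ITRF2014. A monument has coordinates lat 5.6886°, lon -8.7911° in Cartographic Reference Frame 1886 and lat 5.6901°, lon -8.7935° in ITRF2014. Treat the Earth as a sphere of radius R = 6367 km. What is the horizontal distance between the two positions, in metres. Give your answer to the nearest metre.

Δφ = 5.6901° − 5.6886° = +0.0015°; Δλ = -8.7935° − -8.7911° = -0.0024°.
1° along a meridian = πR/180 = 111125 m.
ΔN = Δφ × 111125 = 166.7 m; ΔE = Δλ × 111125 × cos(5.6886°) = -0.0024 × 111125 × 0.995075 = -265.4 m.
Distance = √(ΔE² + ΔN²) = √((-265.4)² + 166.7²) = 313.4 m.

313 m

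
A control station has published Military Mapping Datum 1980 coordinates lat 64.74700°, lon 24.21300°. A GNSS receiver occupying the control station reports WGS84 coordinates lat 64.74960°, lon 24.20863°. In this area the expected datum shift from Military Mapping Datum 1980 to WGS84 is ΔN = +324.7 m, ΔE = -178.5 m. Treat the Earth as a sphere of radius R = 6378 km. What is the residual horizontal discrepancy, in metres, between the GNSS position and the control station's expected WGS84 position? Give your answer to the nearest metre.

46 m

Observed coordinate differences: Δφ = +0.00260°, Δλ = -0.00437°.
Converting to metres (1° lat = 111317 m, cos φ = 0.426616): observed ΔN = 289.4 m, observed ΔE = -207.5 m.
Subtracting the expected shift leaves a residual of 289.4 − (324.7) = -35.3 m north and -207.5 − (-178.5) = -29.0 m east.
Residual distance = √((-35.3)² + (-29.0)²) = 45.7 m.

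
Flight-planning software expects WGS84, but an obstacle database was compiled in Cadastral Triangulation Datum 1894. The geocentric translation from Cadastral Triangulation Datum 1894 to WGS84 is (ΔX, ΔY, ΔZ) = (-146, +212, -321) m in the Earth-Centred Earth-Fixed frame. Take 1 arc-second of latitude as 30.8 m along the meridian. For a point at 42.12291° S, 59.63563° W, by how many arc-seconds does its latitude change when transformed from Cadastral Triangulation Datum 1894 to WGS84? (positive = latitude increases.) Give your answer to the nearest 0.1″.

sin φ = -0.670723, cos φ = 0.741708, sin λ = -0.862828, cos λ = 0.505497.
North component: ΔN = −sin φ cos λ·ΔX − sin φ sin λ·ΔY + cos φ·ΔZ = −(-0.670723)(0.505497)(-146) − (-0.670723)(-0.862828)(212) + (0.741708)(-321) = -410.28 m.
1° of latitude spans 3600 × 30.80 = 110880 m, so Δφ = -410.28 / 110880 × 3600 = -13.321″.

Δφ = -13.3″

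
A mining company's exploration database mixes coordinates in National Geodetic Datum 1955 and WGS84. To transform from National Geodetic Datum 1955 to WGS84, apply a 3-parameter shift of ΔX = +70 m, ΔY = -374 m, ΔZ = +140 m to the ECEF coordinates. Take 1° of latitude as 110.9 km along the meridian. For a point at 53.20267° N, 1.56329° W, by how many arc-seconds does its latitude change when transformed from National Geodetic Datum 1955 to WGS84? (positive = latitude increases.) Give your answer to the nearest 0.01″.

sin φ = 0.800759, cos φ = 0.598986, sin λ = -0.027281, cos λ = 0.999628.
North component: ΔN = −sin φ cos λ·ΔX − sin φ sin λ·ΔY + cos φ·ΔZ = −(0.800759)(0.999628)(70) − (0.800759)(-0.027281)(-374) + (0.598986)(140) = 19.66 m.
1° of latitude spans 110900 m, so Δφ = 19.66 / 110900 × 3600 = 0.638″.

Δφ = 0.64″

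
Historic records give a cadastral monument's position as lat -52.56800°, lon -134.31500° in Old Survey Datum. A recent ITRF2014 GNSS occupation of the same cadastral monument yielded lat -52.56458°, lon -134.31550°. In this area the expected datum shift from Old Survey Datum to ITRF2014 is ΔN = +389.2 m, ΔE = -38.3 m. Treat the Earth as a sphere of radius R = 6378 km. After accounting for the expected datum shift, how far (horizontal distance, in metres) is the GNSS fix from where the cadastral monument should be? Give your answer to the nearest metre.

Observed coordinate differences: Δφ = +0.00342°, Δλ = -0.00050°.
Converting to metres (1° lat = 111317 m, cos φ = 0.607819): observed ΔN = 380.7 m, observed ΔE = -33.8 m.
Subtracting the expected shift leaves a residual of 380.7 − (389.2) = -8.5 m north and -33.8 − (-38.3) = 4.5 m east.
Residual distance = √((-8.5)² + 4.5²) = 9.6 m.

10 m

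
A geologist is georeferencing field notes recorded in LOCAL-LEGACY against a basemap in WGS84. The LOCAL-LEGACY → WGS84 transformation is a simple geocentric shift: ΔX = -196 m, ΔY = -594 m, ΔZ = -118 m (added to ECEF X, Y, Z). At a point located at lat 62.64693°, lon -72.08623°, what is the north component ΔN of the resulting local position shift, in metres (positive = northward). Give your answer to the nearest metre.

The local north axis is (−sin φ cos λ, −sin φ sin λ, cos φ), giving ΔN = 53.546 − 502.009 − 54.218 = -502.68 m.

ΔN = -503 m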